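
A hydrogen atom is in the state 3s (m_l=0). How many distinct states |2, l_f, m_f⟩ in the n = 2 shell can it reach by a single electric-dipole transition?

3

E1 requires Δl = ±1, so l_f ∈ {-1, 1}; with 0 ≤ l_f ≤ n_f−1 = 1, the allowed l_f values are {1}.
For l_f = 1: m_f ∈ {m_i−1, m_i, m_i+1} ∩ [−1, 1] = {-1, 0, 1} → 3 states.
Total: 3.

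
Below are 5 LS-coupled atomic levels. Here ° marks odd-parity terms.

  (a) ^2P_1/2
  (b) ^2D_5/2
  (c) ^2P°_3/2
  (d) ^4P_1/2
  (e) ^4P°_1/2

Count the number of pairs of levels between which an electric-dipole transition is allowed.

(a)–(b): forbidden (parity, ΔJ).
(a)–(c): allowed.
(a)–(d): forbidden (parity, ΔS).
(a)–(e): forbidden (ΔS).
(b)–(c): allowed.
(b)–(d): forbidden (parity, ΔS, ΔJ).
(b)–(e): forbidden (ΔS, ΔJ).
(c)–(d): forbidden (ΔS).
(c)–(e): forbidden (parity, ΔS).
(d)–(e): allowed.
Allowed pairs: 3 of 10.

3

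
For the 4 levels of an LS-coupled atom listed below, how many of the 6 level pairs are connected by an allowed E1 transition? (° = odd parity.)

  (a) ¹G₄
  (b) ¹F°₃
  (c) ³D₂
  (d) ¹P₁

1

(a)–(b): allowed.
(a)–(c): forbidden (parity, ΔS, ΔL, ΔJ).
(a)–(d): forbidden (parity, ΔL, ΔJ).
(b)–(c): forbidden (ΔS).
(b)–(d): forbidden (ΔL, ΔJ).
(c)–(d): forbidden (parity, ΔS).
Allowed pairs: 1 of 6.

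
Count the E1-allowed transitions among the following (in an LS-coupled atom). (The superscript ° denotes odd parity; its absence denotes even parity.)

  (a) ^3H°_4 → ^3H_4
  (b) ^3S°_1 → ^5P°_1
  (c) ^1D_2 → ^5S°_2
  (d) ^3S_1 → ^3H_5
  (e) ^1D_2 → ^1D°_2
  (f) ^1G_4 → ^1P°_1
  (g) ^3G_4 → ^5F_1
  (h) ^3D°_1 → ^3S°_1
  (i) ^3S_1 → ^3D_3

(a) allowed
(b) forbidden (parity, ΔS fail)
(c) forbidden (ΔS, ΔL fail)
(d) forbidden (parity, ΔL, ΔJ fail)
(e) allowed
(f) forbidden (ΔL, ΔJ fail)
(g) forbidden (parity, ΔS, ΔJ fail)
(h) forbidden (parity, ΔL fail)
(i) forbidden (parity, ΔL, ΔJ fail)
Total allowed: 2 of 9.

2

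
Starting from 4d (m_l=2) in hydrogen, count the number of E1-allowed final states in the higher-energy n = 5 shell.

E1 requires Δl = ±1, so l_f ∈ {1, 3}; with 0 ≤ l_f ≤ n_f−1 = 4, the allowed l_f values are {1, 3}.
For l_f = 1: m_f ∈ {m_i−1, m_i, m_i+1} ∩ [−1, 1] = {1} → 1 state.
For l_f = 3: m_f ∈ {m_i−1, m_i, m_i+1} ∩ [−3, 3] = {1, 2, 3} → 3 states.
Total: 4.

4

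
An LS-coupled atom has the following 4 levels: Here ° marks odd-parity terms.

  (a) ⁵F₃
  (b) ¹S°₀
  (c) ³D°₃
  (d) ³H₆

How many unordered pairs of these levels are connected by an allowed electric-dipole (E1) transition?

0

(a)–(b): forbidden (ΔS, ΔL, ΔJ).
(a)–(c): forbidden (ΔS).
(a)–(d): forbidden (parity, ΔS, ΔL, ΔJ).
(b)–(c): forbidden (parity, ΔS, ΔL, ΔJ).
(b)–(d): forbidden (ΔS, ΔL, ΔJ).
(c)–(d): forbidden (ΔL, ΔJ).
Allowed pairs: 0 of 6.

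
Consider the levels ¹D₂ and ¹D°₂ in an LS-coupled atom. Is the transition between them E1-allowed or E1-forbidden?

allowed

Reading off the term symbols: S 0→0, L 2→2, J 2→2, parity even→odd.
Parity must change: even → odd — ok.
ΔS = 0: S: 0 → 0 — ok.
ΔL = 0, ±1 (not L=0↔0): L: 2 → 2, ΔL = +0 — ok.
ΔJ = 0, ±1 (not J=0↔0): J: 2 → 2, ΔJ = +0 — ok.
All four E1 rules are satisfied.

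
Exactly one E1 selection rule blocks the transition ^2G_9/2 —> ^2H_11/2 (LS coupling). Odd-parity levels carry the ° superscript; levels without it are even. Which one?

Reading off the term symbols: S 1/2→1/2, L 4→5, J 9/2→11/2, parity even→even.
Parity must change: even → even — fails.
ΔS = 0: S: 1/2 → 1/2 — passes.
ΔL = 0, ±1 (not L=0↔0): L: 4 → 5, ΔL = +1 — passes.
ΔJ = 0, ±1 (not J=0↔0): J: 9/2 → 11/2, ΔJ = +1 — passes.

parity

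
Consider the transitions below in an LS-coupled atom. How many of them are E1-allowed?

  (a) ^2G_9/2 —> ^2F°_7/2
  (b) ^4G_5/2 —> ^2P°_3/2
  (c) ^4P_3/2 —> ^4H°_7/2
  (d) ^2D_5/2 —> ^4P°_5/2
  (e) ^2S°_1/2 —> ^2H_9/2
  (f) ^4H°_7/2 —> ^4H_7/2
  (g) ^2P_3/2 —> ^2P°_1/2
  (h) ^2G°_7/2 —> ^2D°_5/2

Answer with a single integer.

3

(a) allowed
(b) forbidden (ΔS, ΔL fail)
(c) forbidden (ΔL, ΔJ fail)
(d) forbidden (ΔS fails)
(e) forbidden (ΔL, ΔJ fail)
(f) allowed
(g) allowed
(h) forbidden (parity, ΔL fail)
Total allowed: 3 of 8.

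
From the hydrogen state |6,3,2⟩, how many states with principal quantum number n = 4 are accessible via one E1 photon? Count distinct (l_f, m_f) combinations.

2

E1 requires Δl = ±1, so l_f ∈ {2, 4}; with 0 ≤ l_f ≤ n_f−1 = 3, the allowed l_f values are {2}.
For l_f = 2: m_f ∈ {m_i−1, m_i, m_i+1} ∩ [−2, 2] = {1, 2} → 2 states.
Total: 2.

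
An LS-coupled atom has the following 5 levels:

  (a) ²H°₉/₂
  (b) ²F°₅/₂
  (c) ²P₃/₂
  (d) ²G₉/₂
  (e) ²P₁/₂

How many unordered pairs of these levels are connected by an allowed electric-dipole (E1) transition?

(a)–(b): forbidden (parity, ΔL, ΔJ).
(a)–(c): forbidden (ΔL, ΔJ).
(a)–(d): allowed.
(a)–(e): forbidden (ΔL, ΔJ).
(b)–(c): forbidden (ΔL).
(b)–(d): forbidden (ΔJ).
(b)–(e): forbidden (ΔL, ΔJ).
(c)–(d): forbidden (parity, ΔL, ΔJ).
(c)–(e): forbidden (parity).
(d)–(e): forbidden (parity, ΔL, ΔJ).
Allowed pairs: 1 of 10.

1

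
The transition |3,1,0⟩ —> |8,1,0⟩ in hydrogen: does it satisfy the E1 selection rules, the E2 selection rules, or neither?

Δl = 1 − 1 = +0; l_i + l_f = 2.
Δm_l = +0.
E1 (Δl = ±1, |Δm_l| ≤ 1): not satisfied.
E2 (Δl = 0,±2, l_i+l_f ≥ 2, |Δm_l| ≤ 2): satisfied.

E2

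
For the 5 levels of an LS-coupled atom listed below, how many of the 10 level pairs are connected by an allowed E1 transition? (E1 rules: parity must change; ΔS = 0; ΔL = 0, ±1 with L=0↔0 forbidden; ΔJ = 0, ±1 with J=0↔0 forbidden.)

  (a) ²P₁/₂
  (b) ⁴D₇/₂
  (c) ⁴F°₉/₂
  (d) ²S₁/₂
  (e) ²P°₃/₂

3

(a)–(b): forbidden (parity, ΔS, ΔJ).
(a)–(c): forbidden (ΔS, ΔL, ΔJ).
(a)–(d): forbidden (parity).
(a)–(e): allowed.
(b)–(c): allowed.
(b)–(d): forbidden (parity, ΔS, ΔL, ΔJ).
(b)–(e): forbidden (ΔS, ΔJ).
(c)–(d): forbidden (ΔS, ΔL, ΔJ).
(c)–(e): forbidden (parity, ΔS, ΔL, ΔJ).
(d)–(e): allowed.
Allowed pairs: 3 of 10.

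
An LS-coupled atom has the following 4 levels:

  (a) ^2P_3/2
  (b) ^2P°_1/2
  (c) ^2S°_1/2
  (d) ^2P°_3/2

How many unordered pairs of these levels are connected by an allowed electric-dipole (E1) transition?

3

(a)–(b): allowed.
(a)–(c): allowed.
(a)–(d): allowed.
(b)–(c): forbidden (parity).
(b)–(d): forbidden (parity).
(c)–(d): forbidden (parity).
Allowed pairs: 3 of 6.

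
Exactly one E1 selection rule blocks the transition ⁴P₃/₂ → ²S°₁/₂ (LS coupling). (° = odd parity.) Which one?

the ΔS = 0 rule

Initial level: S=3/2, L=1, J=3/2, parity even. Final level: S=1/2, L=0, J=1/2, parity odd.
Parity must change: even → odd — ✓.
ΔS = 0: S: 3/2 → 1/2 — ✗.
ΔL = 0, ±1 (not L=0↔0): L: 1 → 0, ΔL = -1 — ✓.
ΔJ = 0, ±1 (not J=0↔0): J: 3/2 → 1/2, ΔJ = -1 — ✓.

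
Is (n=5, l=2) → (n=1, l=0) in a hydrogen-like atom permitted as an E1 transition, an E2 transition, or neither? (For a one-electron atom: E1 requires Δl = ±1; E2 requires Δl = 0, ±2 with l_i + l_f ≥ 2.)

E2

Δl = 0 − 2 = -2; l_i + l_f = 2.
E1 (Δl = ±1): not satisfied.
E2 (Δl = 0,±2, l_i+l_f ≥ 2): satisfied.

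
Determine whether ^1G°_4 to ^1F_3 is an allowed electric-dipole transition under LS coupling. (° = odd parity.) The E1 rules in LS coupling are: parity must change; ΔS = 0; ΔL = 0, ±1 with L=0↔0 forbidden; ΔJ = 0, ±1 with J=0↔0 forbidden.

Reading off the term symbols: S 0→0, L 4→3, J 4→3, parity odd→even.
ΔS = 0: S: 0 → 0 — ok.
ΔL = 0, ±1 (not L=0↔0): L: 4 → 3, ΔL = -1 — ok.
ΔJ = 0, ±1 (not J=0↔0): J: 4 → 3, ΔJ = -1 — ok.
Parity must change: odd → even — ok.
All four E1 rules are satisfied.

allowed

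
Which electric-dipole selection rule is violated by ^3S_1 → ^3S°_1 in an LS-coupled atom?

the L=0 ↔ L=0 exclusion

Initial level: S=1, L=0, J=1, parity even. Final level: S=1, L=0, J=1, parity odd.
ΔS = 0: S: 1 → 1 — ok.
Parity must change: even → odd — ok.
ΔL = 0, ±1 (not L=0↔0): L: 0 → 0, ΔL = +0 — fails.
ΔJ = 0, ±1 (not J=0↔0): J: 1 → 1, ΔJ = +0 — ok.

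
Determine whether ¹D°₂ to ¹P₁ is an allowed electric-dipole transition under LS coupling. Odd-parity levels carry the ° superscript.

allowed

Reading off the term symbols: S 0→0, L 2→1, J 2→1, parity odd→even.
ΔS = 0: S: 0 → 0 — satisfied.
ΔJ = 0, ±1 (not J=0↔0): J: 2 → 1, ΔJ = -1 — satisfied.
ΔL = 0, ±1 (not L=0↔0): L: 2 → 1, ΔL = -1 — satisfied.
Parity must change: odd → even — satisfied.
All four E1 rules are satisfied.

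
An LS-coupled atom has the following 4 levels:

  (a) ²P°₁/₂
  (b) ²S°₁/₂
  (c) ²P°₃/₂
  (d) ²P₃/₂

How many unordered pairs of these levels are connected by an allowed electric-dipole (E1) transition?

(a)–(b): forbidden (parity).
(a)–(c): forbidden (parity).
(a)–(d): allowed.
(b)–(c): forbidden (parity).
(b)–(d): allowed.
(c)–(d): allowed.
Allowed pairs: 3 of 6.

3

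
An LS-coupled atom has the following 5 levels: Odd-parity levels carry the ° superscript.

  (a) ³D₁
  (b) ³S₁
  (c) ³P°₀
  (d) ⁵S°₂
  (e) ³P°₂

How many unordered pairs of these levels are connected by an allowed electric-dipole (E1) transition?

(a)–(b): forbidden (parity, ΔL).
(a)–(c): allowed.
(a)–(d): forbidden (ΔS, ΔL).
(a)–(e): allowed.
(b)–(c): allowed.
(b)–(d): forbidden (ΔS, ΔL).
(b)–(e): allowed.
(c)–(d): forbidden (parity, ΔS, ΔJ).
(c)–(e): forbidden (parity, ΔJ).
(d)–(e): forbidden (parity, ΔS).
Allowed pairs: 4 of 10.

4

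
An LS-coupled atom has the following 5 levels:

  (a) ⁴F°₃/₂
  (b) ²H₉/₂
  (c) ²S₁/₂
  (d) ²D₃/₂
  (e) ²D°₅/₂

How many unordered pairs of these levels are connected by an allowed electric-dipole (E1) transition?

1

(a)–(b): forbidden (ΔS, ΔL, ΔJ).
(a)–(c): forbidden (ΔS, ΔL).
(a)–(d): forbidden (ΔS).
(a)–(e): forbidden (parity, ΔS).
(b)–(c): forbidden (parity, ΔL, ΔJ).
(b)–(d): forbidden (parity, ΔL, ΔJ).
(b)–(e): forbidden (ΔL, ΔJ).
(c)–(d): forbidden (parity, ΔL).
(c)–(e): forbidden (ΔL, ΔJ).
(d)–(e): allowed.
Allowed pairs: 1 of 10.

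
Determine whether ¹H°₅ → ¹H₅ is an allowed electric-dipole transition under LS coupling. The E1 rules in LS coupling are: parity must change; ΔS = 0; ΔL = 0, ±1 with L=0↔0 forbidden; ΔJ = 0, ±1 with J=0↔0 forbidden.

Reading off the term symbols: S 0→0, L 5→5, J 5→5, parity odd→even.
Parity must change: odd → even — satisfied.
ΔS = 0: S: 0 → 0 — satisfied.
ΔL = 0, ±1 (not L=0↔0): L: 5 → 5, ΔL = +0 — satisfied.
ΔJ = 0, ±1 (not J=0↔0): J: 5 → 5, ΔJ = +0 — satisfied.
All four E1 rules are satisfied.

allowed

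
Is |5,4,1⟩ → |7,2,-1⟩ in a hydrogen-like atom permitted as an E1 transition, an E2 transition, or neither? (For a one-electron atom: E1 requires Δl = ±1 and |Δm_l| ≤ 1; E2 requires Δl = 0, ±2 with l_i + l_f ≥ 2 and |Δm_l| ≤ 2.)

Δl = 2 − 4 = -2; l_i + l_f = 6.
Δm_l = -2.
E1 (Δl = ±1, |Δm_l| ≤ 1): not satisfied.
E2 (Δl = 0,±2, l_i+l_f ≥ 2, |Δm_l| ≤ 2): satisfied.

E2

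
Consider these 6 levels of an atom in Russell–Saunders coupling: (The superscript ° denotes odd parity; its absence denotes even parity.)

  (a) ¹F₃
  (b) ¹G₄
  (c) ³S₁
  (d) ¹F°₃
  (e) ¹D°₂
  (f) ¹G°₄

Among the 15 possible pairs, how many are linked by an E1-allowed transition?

5

(a)–(b): forbidden (parity).
(a)–(c): forbidden (parity, ΔS, ΔL, ΔJ).
(a)–(d): allowed.
(a)–(e): allowed.
(a)–(f): allowed.
(b)–(c): forbidden (parity, ΔS, ΔL, ΔJ).
(b)–(d): allowed.
(b)–(e): forbidden (ΔL, ΔJ).
(b)–(f): allowed.
(c)–(d): forbidden (ΔS, ΔL, ΔJ).
(c)–(e): forbidden (ΔS, ΔL).
(c)–(f): forbidden (ΔS, ΔL, ΔJ).
(d)–(e): forbidden (parity).
(d)–(f): forbidden (parity).
(e)–(f): forbidden (parity, ΔL, ΔJ).
Allowed pairs: 5 of 15.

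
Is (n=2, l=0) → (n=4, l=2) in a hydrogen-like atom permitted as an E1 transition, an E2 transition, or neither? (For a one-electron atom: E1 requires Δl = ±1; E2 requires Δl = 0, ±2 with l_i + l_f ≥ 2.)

Δl = 2 − 0 = +2; l_i + l_f = 2.
E1 (Δl = ±1): not satisfied.
E2 (Δl = 0,±2, l_i+l_f ≥ 2): satisfied.

E2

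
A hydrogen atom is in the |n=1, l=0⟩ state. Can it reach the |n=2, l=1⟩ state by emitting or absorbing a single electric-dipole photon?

allowed

l: 0 → 1 (Δl = +1). Δl = ±1 passes.
All E1 selection rules are satisfied.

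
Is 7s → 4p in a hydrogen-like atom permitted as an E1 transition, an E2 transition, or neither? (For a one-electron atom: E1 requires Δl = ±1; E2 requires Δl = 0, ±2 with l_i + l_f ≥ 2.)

Δl = 1 − 0 = +1; l_i + l_f = 1.
E1 (Δl = ±1): satisfied.
E2 (Δl = 0,±2, l_i+l_f ≥ 2): not satisfied.

E1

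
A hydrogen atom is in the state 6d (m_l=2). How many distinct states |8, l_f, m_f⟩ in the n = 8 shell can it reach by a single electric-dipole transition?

E1 requires Δl = ±1, so l_f ∈ {1, 3}; with 0 ≤ l_f ≤ n_f−1 = 7, the allowed l_f values are {1, 3}.
For l_f = 1: m_f ∈ {m_i−1, m_i, m_i+1} ∩ [−1, 1] = {1} → 1 state.
For l_f = 3: m_f ∈ {m_i−1, m_i, m_i+1} ∩ [−3, 3] = {1, 2, 3} → 3 states.
Total: 4.

4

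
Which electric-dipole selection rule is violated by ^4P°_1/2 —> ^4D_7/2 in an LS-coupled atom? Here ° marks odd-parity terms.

Reading off the term symbols: S 3/2→3/2, L 1→2, J 1/2→7/2, parity odd→even.
Parity must change: odd → even — satisfied.
ΔS = 0: S: 3/2 → 3/2 — satisfied.
ΔL = 0, ±1 (not L=0↔0): L: 1 → 2, ΔL = +1 — satisfied.
ΔJ = 0, ±1 (not J=0↔0): J: 1/2 → 7/2, ΔJ = +3 — violated.

the ΔJ = 0, ±1 rule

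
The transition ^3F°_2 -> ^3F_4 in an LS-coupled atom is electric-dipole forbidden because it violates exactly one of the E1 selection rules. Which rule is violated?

the ΔJ = 0, ±1 rule

Reading off the term symbols: S 1→1, L 3→3, J 2→4, parity odd→even.
Parity must change: odd → even — satisfied.
ΔS = 0: S: 1 → 1 — satisfied.
ΔL = 0, ±1 (not L=0↔0): L: 3 → 3, ΔL = +0 — satisfied.
ΔJ = 0, ±1 (not J=0↔0): J: 2 → 4, ΔJ = +2 — violated.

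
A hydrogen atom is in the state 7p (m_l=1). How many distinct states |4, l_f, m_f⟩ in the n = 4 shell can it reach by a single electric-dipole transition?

4

E1 requires Δl = ±1, so l_f ∈ {0, 2}; with 0 ≤ l_f ≤ n_f−1 = 3, the allowed l_f values are {0, 2}.
For l_f = 0: m_f ∈ {m_i−1, m_i, m_i+1} ∩ [−0, 0] = {0} → 1 state.
For l_f = 2: m_f ∈ {m_i−1, m_i, m_i+1} ∩ [−2, 2] = {0, 1, 2} → 3 states.
Total: 4.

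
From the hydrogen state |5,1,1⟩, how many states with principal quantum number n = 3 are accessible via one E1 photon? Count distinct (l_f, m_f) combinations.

E1 requires Δl = ±1, so l_f ∈ {0, 2}; with 0 ≤ l_f ≤ n_f−1 = 2, the allowed l_f values are {0, 2}.
For l_f = 0: m_f ∈ {m_i−1, m_i, m_i+1} ∩ [−0, 0] = {0} → 1 state.
For l_f = 2: m_f ∈ {m_i−1, m_i, m_i+1} ∩ [−2, 2] = {0, 1, 2} → 3 states.
Total: 4.

4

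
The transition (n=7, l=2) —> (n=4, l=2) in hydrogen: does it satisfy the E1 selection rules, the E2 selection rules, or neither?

E2

Δl = 2 − 2 = +0; l_i + l_f = 4.
E1 (Δl = ±1): not satisfied.
E2 (Δl = 0,±2, l_i+l_f ≥ 2): satisfied.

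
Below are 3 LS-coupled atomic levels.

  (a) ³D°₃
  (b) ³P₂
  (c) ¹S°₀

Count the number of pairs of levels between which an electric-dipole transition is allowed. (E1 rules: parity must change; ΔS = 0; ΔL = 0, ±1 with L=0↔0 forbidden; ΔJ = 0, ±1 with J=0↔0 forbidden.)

1

(a)–(b): allowed.
(a)–(c): forbidden (parity, ΔS, ΔL, ΔJ).
(b)–(c): forbidden (ΔS, ΔJ).
Allowed pairs: 1 of 3.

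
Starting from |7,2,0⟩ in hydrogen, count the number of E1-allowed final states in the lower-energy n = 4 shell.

E1 requires Δl = ±1, so l_f ∈ {1, 3}; with 0 ≤ l_f ≤ n_f−1 = 3, the allowed l_f values are {1, 3}.
For l_f = 1: m_f ∈ {m_i−1, m_i, m_i+1} ∩ [−1, 1] = {-1, 0, 1} → 3 states.
For l_f = 3: m_f ∈ {m_i−1, m_i, m_i+1} ∩ [−3, 3] = {-1, 0, 1} → 3 states.
Total: 6.

6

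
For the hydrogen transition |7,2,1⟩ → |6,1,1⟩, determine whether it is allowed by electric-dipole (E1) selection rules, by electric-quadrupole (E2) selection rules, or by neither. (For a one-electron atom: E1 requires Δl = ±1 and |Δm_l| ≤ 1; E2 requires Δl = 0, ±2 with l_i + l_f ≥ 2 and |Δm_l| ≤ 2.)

Δl = 1 − 2 = -1; l_i + l_f = 3.
Δm_l = +0.
E1 (Δl = ±1, |Δm_l| ≤ 1): satisfied.
E2 (Δl = 0,±2, l_i+l_f ≥ 2, |Δm_l| ≤ 2): not satisfied.

E1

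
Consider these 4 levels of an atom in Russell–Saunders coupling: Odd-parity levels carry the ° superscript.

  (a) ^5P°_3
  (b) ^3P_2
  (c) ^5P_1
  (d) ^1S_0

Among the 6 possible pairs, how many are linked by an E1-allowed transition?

0

(a)–(b): forbidden (ΔS).
(a)–(c): forbidden (ΔJ).
(a)–(d): forbidden (ΔS, ΔJ).
(b)–(c): forbidden (parity, ΔS).
(b)–(d): forbidden (parity, ΔS, ΔJ).
(c)–(d): forbidden (parity, ΔS).
Allowed pairs: 0 of 6.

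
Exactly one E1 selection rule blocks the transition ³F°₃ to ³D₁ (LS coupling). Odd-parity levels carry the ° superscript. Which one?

Parity must change: odd → even — satisfied.
ΔS = 0: S: 1 → 1 — satisfied.
ΔL = 0, ±1 (not L=0↔0): L: 3 → 2, ΔL = -1 — satisfied.
ΔJ = 0, ±1 (not J=0↔0): J: 3 → 1, ΔJ = -2 — violated.

the ΔJ = 0, ±1 rule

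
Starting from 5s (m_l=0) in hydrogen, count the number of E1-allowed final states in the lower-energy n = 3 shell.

3

E1 requires Δl = ±1, so l_f ∈ {-1, 1}; with 0 ≤ l_f ≤ n_f−1 = 2, the allowed l_f values are {1}.
For l_f = 1: m_f ∈ {m_i−1, m_i, m_i+1} ∩ [−1, 1] = {-1, 0, 1} → 3 states.
Total: 3.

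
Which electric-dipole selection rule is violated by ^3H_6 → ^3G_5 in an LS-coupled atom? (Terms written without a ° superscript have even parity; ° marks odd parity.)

Reading off the term symbols: S 1→1, L 5→4, J 6→5, parity even→even.
Parity must change: even → even — fails.
ΔS = 0: S: 1 → 1 — passes.
ΔL = 0, ±1 (not L=0↔0): L: 5 → 4, ΔL = -1 — passes.
ΔJ = 0, ±1 (not J=0↔0): J: 6 → 5, ΔJ = -1 — passes.

parity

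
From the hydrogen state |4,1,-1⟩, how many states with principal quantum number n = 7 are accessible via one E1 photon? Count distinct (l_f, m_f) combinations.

E1 requires Δl = ±1, so l_f ∈ {0, 2}; with 0 ≤ l_f ≤ n_f−1 = 6, the allowed l_f values are {0, 2}.
For l_f = 0: m_f ∈ {m_i−1, m_i, m_i+1} ∩ [−0, 0] = {0} → 1 state.
For l_f = 2: m_f ∈ {m_i−1, m_i, m_i+1} ∩ [−2, 2] = {-2, -1, 0} → 3 states.
Total: 4.

4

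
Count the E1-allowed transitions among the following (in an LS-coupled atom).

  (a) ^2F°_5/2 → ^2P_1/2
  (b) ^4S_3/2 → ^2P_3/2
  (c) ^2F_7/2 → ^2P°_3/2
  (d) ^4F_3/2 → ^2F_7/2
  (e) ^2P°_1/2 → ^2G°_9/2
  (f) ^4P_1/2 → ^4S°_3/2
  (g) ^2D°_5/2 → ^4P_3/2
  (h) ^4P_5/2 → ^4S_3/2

(a) forbidden (ΔL, ΔJ fail)
(b) forbidden (parity, ΔS fail)
(c) forbidden (ΔL, ΔJ fail)
(d) forbidden (parity, ΔS, ΔJ fail)
(e) forbidden (parity, ΔL, ΔJ fail)
(f) allowed
(g) forbidden (ΔS fails)
(h) forbidden (parity fails)
Total allowed: 1 of 8.

1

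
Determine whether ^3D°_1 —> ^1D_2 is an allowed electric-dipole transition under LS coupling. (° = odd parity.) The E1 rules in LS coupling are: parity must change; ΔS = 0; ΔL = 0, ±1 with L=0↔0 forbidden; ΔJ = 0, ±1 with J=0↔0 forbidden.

forbidden

Parity must change: odd → even — satisfied.
ΔS = 0: S: 1 → 0 — violated.
ΔL = 0, ±1 (not L=0↔0): L: 2 → 2, ΔL = +0 — satisfied.
ΔJ = 0, ±1 (not J=0↔0): J: 1 → 2, ΔJ = +1 — satisfied.
Rule(s) violated: ΔS.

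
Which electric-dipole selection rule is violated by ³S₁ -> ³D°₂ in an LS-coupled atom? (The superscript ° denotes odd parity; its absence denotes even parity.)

Initial level: S=1, L=0, J=1, parity even. Final level: S=1, L=2, J=2, parity odd.
Parity must change: even → odd — satisfied.
ΔS = 0: S: 1 → 1 — satisfied.
ΔJ = 0, ±1 (not J=0↔0): J: 1 → 2, ΔJ = +1 — satisfied.
ΔL = 0, ±1 (not L=0↔0): L: 0 → 2, ΔL = +2 — violated.

the ΔL = 0, ±1 rule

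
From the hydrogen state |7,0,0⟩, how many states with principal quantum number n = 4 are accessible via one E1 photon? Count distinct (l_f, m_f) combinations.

E1 requires Δl = ±1, so l_f ∈ {-1, 1}; with 0 ≤ l_f ≤ n_f−1 = 3, the allowed l_f values are {1}.
For l_f = 1: m_f ∈ {m_i−1, m_i, m_i+1} ∩ [−1, 1] = {-1, 0, 1} → 3 states.
Total: 3.

3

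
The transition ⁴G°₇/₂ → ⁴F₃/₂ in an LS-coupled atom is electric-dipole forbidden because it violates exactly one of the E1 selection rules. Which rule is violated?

ΔJ = 0, ±1 (not J=0↔0): J: 7/2 → 3/2, ΔJ = -2 — ✗.
ΔL = 0, ±1 (not L=0↔0): L: 4 → 3, ΔL = -1 — ✓.
Parity must change: odd → even — ✓.
ΔS = 0: S: 3/2 → 3/2 — ✓.

the ΔJ = 0, ±1 rule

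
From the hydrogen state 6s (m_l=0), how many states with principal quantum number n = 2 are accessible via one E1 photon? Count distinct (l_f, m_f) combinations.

E1 requires Δl = ±1, so l_f ∈ {-1, 1}; with 0 ≤ l_f ≤ n_f−1 = 1, the allowed l_f values are {1}.
For l_f = 1: m_f ∈ {m_i−1, m_i, m_i+1} ∩ [−1, 1] = {-1, 0, 1} → 3 states.
Total: 3.

3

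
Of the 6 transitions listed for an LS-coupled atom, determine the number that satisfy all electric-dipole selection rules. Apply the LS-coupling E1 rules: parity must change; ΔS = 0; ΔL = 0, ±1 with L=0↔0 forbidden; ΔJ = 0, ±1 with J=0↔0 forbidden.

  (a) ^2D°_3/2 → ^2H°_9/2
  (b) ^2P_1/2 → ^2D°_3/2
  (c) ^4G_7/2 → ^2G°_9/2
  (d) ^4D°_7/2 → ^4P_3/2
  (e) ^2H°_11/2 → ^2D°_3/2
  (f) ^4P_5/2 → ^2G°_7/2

(a) forbidden (parity, ΔL, ΔJ fail)
(b) allowed
(c) forbidden (ΔS fails)
(d) forbidden (ΔJ fails)
(e) forbidden (parity, ΔL, ΔJ fail)
(f) forbidden (ΔS, ΔL fail)
Total allowed: 1 of 6.

1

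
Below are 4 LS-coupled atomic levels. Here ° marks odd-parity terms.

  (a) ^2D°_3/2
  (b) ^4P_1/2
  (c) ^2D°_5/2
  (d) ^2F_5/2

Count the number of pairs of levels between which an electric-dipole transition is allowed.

(a)–(b): forbidden (ΔS).
(a)–(c): forbidden (parity).
(a)–(d): allowed.
(b)–(c): forbidden (ΔS, ΔJ).
(b)–(d): forbidden (parity, ΔS, ΔL, ΔJ).
(c)–(d): allowed.
Allowed pairs: 2 of 6.

2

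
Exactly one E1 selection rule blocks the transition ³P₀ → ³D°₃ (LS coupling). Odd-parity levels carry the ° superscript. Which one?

Initial level: S=1, L=1, J=0, parity even. Final level: S=1, L=2, J=3, parity odd.
ΔJ = 0, ±1 (not J=0↔0): J: 0 → 3, ΔJ = +3 — fails.
ΔS = 0: S: 1 → 1 — passes.
Parity must change: even → odd — passes.
ΔL = 0, ±1 (not L=0↔0): L: 1 → 2, ΔL = +1 — passes.

the ΔJ = 0, ±1 rule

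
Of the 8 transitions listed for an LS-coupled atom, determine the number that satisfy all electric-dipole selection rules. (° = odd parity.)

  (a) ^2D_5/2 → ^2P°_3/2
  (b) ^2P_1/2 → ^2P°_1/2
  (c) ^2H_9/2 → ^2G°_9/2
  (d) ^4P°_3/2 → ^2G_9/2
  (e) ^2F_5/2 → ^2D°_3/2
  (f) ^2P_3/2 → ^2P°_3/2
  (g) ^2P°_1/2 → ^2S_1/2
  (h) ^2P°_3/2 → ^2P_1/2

7

(a) allowed
(b) allowed
(c) allowed
(d) forbidden (ΔS, ΔL, ΔJ fail)
(e) allowed
(f) allowed
(g) allowed
(h) allowed
Total allowed: 7 of 8.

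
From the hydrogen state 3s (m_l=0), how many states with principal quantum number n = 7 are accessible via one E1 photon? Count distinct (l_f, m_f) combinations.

E1 requires Δl = ±1, so l_f ∈ {-1, 1}; with 0 ≤ l_f ≤ n_f−1 = 6, the allowed l_f values are {1}.
For l_f = 1: m_f ∈ {m_i−1, m_i, m_i+1} ∩ [−1, 1] = {-1, 0, 1} → 3 states.
Total: 3.

3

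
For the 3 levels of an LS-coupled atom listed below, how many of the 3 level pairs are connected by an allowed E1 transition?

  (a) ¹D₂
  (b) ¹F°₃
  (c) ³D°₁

1

(a)–(b): allowed.
(a)–(c): forbidden (ΔS).
(b)–(c): forbidden (parity, ΔS, ΔJ).
Allowed pairs: 1 of 3.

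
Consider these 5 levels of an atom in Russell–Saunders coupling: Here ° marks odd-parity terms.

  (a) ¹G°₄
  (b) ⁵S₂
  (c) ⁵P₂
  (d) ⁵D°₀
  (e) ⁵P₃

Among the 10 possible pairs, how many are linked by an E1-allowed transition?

0

(a)–(b): forbidden (ΔS, ΔL, ΔJ).
(a)–(c): forbidden (ΔS, ΔL, ΔJ).
(a)–(d): forbidden (parity, ΔS, ΔL, ΔJ).
(a)–(e): forbidden (ΔS, ΔL).
(b)–(c): forbidden (parity).
(b)–(d): forbidden (ΔL, ΔJ).
(b)–(e): forbidden (parity).
(c)–(d): forbidden (ΔJ).
(c)–(e): forbidden (parity).
(d)–(e): forbidden (ΔJ).
Allowed pairs: 0 of 10.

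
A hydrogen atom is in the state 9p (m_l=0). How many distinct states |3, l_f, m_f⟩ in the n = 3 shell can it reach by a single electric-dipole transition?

4

E1 requires Δl = ±1, so l_f ∈ {0, 2}; with 0 ≤ l_f ≤ n_f−1 = 2, the allowed l_f values are {0, 2}.
For l_f = 0: m_f ∈ {m_i−1, m_i, m_i+1} ∩ [−0, 0] = {0} → 1 state.
For l_f = 2: m_f ∈ {m_i−1, m_i, m_i+1} ∩ [−2, 2] = {-1, 0, 1} → 3 states.
Total: 4.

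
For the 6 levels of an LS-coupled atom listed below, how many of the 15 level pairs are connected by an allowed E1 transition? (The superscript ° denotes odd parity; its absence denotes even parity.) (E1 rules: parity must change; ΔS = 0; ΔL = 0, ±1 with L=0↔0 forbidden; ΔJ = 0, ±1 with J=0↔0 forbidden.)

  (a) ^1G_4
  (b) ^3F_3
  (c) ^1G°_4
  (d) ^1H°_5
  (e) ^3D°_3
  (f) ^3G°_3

(a)–(b): forbidden (parity, ΔS).
(a)–(c): allowed.
(a)–(d): allowed.
(a)–(e): forbidden (ΔS, ΔL).
(a)–(f): forbidden (ΔS).
(b)–(c): forbidden (ΔS).
(b)–(d): forbidden (ΔS, ΔL, ΔJ).
(b)–(e): allowed.
(b)–(f): allowed.
(c)–(d): forbidden (parity).
(c)–(e): forbidden (parity, ΔS, ΔL).
(c)–(f): forbidden (parity, ΔS).
(d)–(e): forbidden (parity, ΔS, ΔL, ΔJ).
(d)–(f): forbidden (parity, ΔS, ΔJ).
(e)–(f): forbidden (parity, ΔL).
Allowed pairs: 4 of 15.

4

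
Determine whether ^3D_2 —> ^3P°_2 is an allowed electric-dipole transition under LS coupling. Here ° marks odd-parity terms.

Initial level: S=1, L=2, J=2, parity even. Final level: S=1, L=1, J=2, parity odd.
Parity must change: even → odd — ✓.
ΔS = 0: S: 1 → 1 — ✓.
ΔL = 0, ±1 (not L=0↔0): L: 2 → 1, ΔL = -1 — ✓.
ΔJ = 0, ±1 (not J=0↔0): J: 2 → 2, ΔJ = +0 — ✓.
All four E1 rules are satisfied.

allowed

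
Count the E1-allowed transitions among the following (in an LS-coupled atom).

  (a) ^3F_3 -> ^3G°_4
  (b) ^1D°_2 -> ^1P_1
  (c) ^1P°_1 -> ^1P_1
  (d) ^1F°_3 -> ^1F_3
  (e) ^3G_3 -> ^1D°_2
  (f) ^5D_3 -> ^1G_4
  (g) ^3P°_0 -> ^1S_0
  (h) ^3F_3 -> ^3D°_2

(a) allowed
(b) allowed
(c) allowed
(d) allowed
(e) forbidden (ΔS, ΔL fail)
(f) forbidden (parity, ΔS, ΔL fail)
(g) forbidden (ΔS, ΔJ fail)
(h) allowed
Total allowed: 5 of 8.

5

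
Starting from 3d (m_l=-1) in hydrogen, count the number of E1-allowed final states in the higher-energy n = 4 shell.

E1 requires Δl = ±1, so l_f ∈ {1, 3}; with 0 ≤ l_f ≤ n_f−1 = 3, the allowed l_f values are {1, 3}.
For l_f = 1: m_f ∈ {m_i−1, m_i, m_i+1} ∩ [−1, 1] = {-1, 0} → 2 states.
For l_f = 3: m_f ∈ {m_i−1, m_i, m_i+1} ∩ [−3, 3] = {-2, -1, 0} → 3 states.
Total: 5.

5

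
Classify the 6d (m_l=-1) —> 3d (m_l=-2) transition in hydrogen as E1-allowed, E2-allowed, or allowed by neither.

Δl = 2 − 2 = +0; l_i + l_f = 4.
Δm_l = -1.
E1 (Δl = ±1, |Δm_l| ≤ 1): not satisfied.
E2 (Δl = 0,±2, l_i+l_f ≥ 2, |Δm_l| ≤ 2): satisfied.

E2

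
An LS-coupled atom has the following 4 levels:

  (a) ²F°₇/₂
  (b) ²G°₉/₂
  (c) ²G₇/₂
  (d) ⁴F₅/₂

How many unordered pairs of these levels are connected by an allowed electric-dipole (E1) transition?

2

(a)–(b): forbidden (parity).
(a)–(c): allowed.
(a)–(d): forbidden (ΔS).
(b)–(c): allowed.
(b)–(d): forbidden (ΔS, ΔJ).
(c)–(d): forbidden (parity, ΔS).
Allowed pairs: 2 of 6.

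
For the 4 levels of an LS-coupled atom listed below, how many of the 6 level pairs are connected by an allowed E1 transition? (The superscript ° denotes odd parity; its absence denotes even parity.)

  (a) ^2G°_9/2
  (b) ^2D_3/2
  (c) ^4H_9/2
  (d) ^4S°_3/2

(a)–(b): forbidden (ΔL, ΔJ).
(a)–(c): forbidden (ΔS).
(a)–(d): forbidden (parity, ΔS, ΔL, ΔJ).
(b)–(c): forbidden (parity, ΔS, ΔL, ΔJ).
(b)–(d): forbidden (ΔS, ΔL).
(c)–(d): forbidden (ΔL, ΔJ).
Allowed pairs: 0 of 6.

0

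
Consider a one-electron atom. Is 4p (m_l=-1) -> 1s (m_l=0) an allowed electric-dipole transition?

allowed

Initial l = 1, final l = 0, so Δl = -1. E1 requires Δl = ±1: satisfied.
Δm_l = 0 − (-1) = +1. E1 requires Δm_l = 0, ±1: satisfied.
All E1 selection rules are satisfied.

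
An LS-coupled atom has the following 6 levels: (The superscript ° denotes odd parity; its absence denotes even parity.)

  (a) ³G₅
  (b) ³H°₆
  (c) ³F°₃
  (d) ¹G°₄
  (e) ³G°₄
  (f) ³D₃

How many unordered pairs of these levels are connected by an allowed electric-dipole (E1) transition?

(a)–(b): allowed.
(a)–(c): forbidden (ΔJ).
(a)–(d): forbidden (ΔS).
(a)–(e): allowed.
(a)–(f): forbidden (parity, ΔL, ΔJ).
(b)–(c): forbidden (parity, ΔL, ΔJ).
(b)–(d): forbidden (parity, ΔS, ΔJ).
(b)–(e): forbidden (parity, ΔJ).
(b)–(f): forbidden (ΔL, ΔJ).
(c)–(d): forbidden (parity, ΔS).
(c)–(e): forbidden (parity).
(c)–(f): allowed.
(d)–(e): forbidden (parity, ΔS).
(d)–(f): forbidden (ΔS, ΔL).
(e)–(f): forbidden (ΔL).
Allowed pairs: 3 of 15.

3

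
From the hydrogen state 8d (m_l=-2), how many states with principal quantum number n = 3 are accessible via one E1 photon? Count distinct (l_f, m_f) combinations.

E1 requires Δl = ±1, so l_f ∈ {1, 3}; with 0 ≤ l_f ≤ n_f−1 = 2, the allowed l_f values are {1}.
For l_f = 1: m_f ∈ {m_i−1, m_i, m_i+1} ∩ [−1, 1] = {-1} → 1 state.
Total: 1.

1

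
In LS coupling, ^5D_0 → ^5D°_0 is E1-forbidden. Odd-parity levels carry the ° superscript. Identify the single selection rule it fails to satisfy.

Initial level: S=2, L=2, J=0, parity even. Final level: S=2, L=2, J=0, parity odd.
ΔS = 0: S: 2 → 2 — ok.
ΔJ = 0, ±1 (not J=0↔0): J: 0 → 0, ΔJ = +0 — fails.
Parity must change: even → odd — ok.
ΔL = 0, ±1 (not L=0↔0): L: 2 → 2, ΔL = +0 — ok.

the J=0 ↔ J=0 exclusion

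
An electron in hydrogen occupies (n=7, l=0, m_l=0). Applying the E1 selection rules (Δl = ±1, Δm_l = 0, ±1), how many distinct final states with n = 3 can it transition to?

E1 requires Δl = ±1, so l_f ∈ {-1, 1}; with 0 ≤ l_f ≤ n_f−1 = 2, the allowed l_f values are {1}.
For l_f = 1: m_f ∈ {m_i−1, m_i, m_i+1} ∩ [−1, 1] = {-1, 0, 1} → 3 states.
Total: 3.

3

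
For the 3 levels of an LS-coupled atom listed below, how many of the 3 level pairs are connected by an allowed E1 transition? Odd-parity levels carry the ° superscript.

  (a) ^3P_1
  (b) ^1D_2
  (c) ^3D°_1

(a)–(b): forbidden (parity, ΔS).
(a)–(c): allowed.
(b)–(c): forbidden (ΔS).
Allowed pairs: 1 of 3.

1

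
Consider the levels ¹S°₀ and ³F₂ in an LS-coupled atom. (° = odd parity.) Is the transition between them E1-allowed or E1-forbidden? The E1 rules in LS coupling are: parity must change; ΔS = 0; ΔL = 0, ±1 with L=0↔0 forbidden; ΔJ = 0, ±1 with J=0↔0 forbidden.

forbidden

Reading off the term symbols: S 0→1, L 0→3, J 0→2, parity odd→even.
Parity must change: odd → even — ok.
ΔS = 0: S: 0 → 1 — fails.
ΔL = 0, ±1 (not L=0↔0): L: 0 → 3, ΔL = +3 — fails.
ΔJ = 0, ±1 (not J=0↔0): J: 0 → 2, ΔJ = +2 — fails.
Rule(s) violated: ΔS, ΔL, ΔJ.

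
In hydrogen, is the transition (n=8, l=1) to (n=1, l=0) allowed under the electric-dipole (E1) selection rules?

l: 1 → 0 (Δl = -1). Δl = ±1 satisfied.
All E1 selection rules are satisfied.

allowed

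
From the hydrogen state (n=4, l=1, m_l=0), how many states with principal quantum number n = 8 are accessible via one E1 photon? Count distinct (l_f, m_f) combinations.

4

E1 requires Δl = ±1, so l_f ∈ {0, 2}; with 0 ≤ l_f ≤ n_f−1 = 7, the allowed l_f values are {0, 2}.
For l_f = 0: m_f ∈ {m_i−1, m_i, m_i+1} ∩ [−0, 0] = {0} → 1 state.
For l_f = 2: m_f ∈ {m_i−1, m_i, m_i+1} ∩ [−2, 2] = {-1, 0, 1} → 3 states.
Total: 4.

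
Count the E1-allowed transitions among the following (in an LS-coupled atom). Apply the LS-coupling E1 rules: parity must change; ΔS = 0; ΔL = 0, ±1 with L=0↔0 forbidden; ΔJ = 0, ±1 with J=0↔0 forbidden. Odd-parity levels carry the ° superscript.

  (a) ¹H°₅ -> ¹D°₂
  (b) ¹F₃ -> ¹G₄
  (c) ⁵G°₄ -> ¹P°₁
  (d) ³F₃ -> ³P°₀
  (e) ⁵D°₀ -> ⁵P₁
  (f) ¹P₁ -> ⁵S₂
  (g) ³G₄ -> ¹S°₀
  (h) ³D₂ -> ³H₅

1

(a) forbidden (parity, ΔL, ΔJ fail)
(b) forbidden (parity fails)
(c) forbidden (parity, ΔS, ΔL, ΔJ fail)
(d) forbidden (ΔL, ΔJ fail)
(e) allowed
(f) forbidden (parity, ΔS fail)
(g) forbidden (ΔS, ΔL, ΔJ fail)
(h) forbidden (parity, ΔL, ΔJ fail)
Total allowed: 1 of 8.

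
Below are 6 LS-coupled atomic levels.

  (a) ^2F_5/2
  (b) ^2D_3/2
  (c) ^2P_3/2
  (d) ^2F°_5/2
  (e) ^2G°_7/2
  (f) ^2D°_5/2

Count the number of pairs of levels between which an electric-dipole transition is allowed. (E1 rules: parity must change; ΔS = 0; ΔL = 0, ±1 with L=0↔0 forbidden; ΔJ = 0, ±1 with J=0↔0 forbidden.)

(a)–(b): forbidden (parity).
(a)–(c): forbidden (parity, ΔL).
(a)–(d): allowed.
(a)–(e): allowed.
(a)–(f): allowed.
(b)–(c): forbidden (parity).
(b)–(d): allowed.
(b)–(e): forbidden (ΔL, ΔJ).
(b)–(f): allowed.
(c)–(d): forbidden (ΔL).
(c)–(e): forbidden (ΔL, ΔJ).
(c)–(f): allowed.
(d)–(e): forbidden (parity).
(d)–(f): forbidden (parity).
(e)–(f): forbidden (parity, ΔL).
Allowed pairs: 6 of 15.

6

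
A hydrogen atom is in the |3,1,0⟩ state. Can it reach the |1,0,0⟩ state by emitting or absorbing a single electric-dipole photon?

allowed

l: 1 → 0 (Δl = -1). Δl = ±1 passes.
m_l: 0 → 0 (Δm_l = +0). |Δm_l| ≤ 1 passes.
All E1 selection rules are satisfied.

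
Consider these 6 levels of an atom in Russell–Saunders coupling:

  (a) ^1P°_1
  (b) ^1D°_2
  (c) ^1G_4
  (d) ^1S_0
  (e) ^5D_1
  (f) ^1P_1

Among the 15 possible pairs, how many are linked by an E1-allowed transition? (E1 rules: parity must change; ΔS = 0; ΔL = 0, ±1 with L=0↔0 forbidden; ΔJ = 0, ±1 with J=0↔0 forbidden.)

3

(a)–(b): forbidden (parity).
(a)–(c): forbidden (ΔL, ΔJ).
(a)–(d): allowed.
(a)–(e): forbidden (ΔS).
(a)–(f): allowed.
(b)–(c): forbidden (ΔL, ΔJ).
(b)–(d): forbidden (ΔL, ΔJ).
(b)–(e): forbidden (ΔS).
(b)–(f): allowed.
(c)–(d): forbidden (parity, ΔL, ΔJ).
(c)–(e): forbidden (parity, ΔS, ΔL, ΔJ).
(c)–(f): forbidden (parity, ΔL, ΔJ).
(d)–(e): forbidden (parity, ΔS, ΔL).
(d)–(f): forbidden (parity).
(e)–(f): forbidden (parity, ΔS).
Allowed pairs: 3 of 15.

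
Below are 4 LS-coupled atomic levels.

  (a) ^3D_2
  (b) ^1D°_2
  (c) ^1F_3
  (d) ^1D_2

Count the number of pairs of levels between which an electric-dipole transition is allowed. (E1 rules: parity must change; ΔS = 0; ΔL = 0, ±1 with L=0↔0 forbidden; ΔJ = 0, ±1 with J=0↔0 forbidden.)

2

(a)–(b): forbidden (ΔS).
(a)–(c): forbidden (parity, ΔS).
(a)–(d): forbidden (parity, ΔS).
(b)–(c): allowed.
(b)–(d): allowed.
(c)–(d): forbidden (parity).
Allowed pairs: 2 of 6.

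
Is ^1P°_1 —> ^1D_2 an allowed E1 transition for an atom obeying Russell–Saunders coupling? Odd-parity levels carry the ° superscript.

Parity must change: odd → even — ✓.
ΔS = 0: S: 0 → 0 — ✓.
ΔL = 0, ±1 (not L=0↔0): L: 1 → 2, ΔL = +1 — ✓.
ΔJ = 0, ±1 (not J=0↔0): J: 1 → 2, ΔJ = +1 — ✓.
All four E1 rules are satisfied.

allowed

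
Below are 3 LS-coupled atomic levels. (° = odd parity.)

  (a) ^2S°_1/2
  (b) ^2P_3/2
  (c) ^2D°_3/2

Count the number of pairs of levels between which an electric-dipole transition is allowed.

(a)–(b): allowed.
(a)–(c): forbidden (parity, ΔL).
(b)–(c): allowed.
Allowed pairs: 2 of 3.

2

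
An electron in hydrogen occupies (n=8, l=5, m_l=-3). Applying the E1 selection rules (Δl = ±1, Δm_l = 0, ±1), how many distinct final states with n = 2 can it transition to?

0

E1 requires l_f ∈ {4, 6}, but neither lies in [0, 1], so no final state is reachable.
Total: 0.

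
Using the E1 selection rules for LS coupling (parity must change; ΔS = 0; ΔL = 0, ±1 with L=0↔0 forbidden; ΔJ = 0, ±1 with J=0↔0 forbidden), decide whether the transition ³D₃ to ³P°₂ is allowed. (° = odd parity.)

Initial level: S=1, L=2, J=3, parity even. Final level: S=1, L=1, J=2, parity odd.
ΔJ = 0, ±1 (not J=0↔0): J: 3 → 2, ΔJ = -1 — passes.
Parity must change: even → odd — passes.
ΔS = 0: S: 1 → 1 — passes.
ΔL = 0, ±1 (not L=0↔0): L: 2 → 1, ΔL = -1 — passes.
All four E1 rules are satisfied.

allowed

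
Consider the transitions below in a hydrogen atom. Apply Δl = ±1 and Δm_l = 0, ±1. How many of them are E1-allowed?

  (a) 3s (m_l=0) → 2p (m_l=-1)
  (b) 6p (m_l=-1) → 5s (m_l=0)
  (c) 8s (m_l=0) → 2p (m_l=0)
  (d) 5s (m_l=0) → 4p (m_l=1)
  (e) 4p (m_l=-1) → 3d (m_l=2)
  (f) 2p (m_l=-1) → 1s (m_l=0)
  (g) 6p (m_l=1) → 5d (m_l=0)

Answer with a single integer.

6

(a) allowed
(b) allowed
(c) allowed
(d) allowed
(e) forbidden — Δm_l = +3 (E1 requires Δm_l = 0, ±1)
(f) allowed
(g) allowed
Total allowed: 6 of 7.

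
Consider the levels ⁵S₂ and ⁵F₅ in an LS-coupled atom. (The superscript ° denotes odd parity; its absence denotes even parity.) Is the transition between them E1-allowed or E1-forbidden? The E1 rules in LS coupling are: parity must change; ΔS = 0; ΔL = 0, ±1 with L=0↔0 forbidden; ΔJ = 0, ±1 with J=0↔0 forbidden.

forbidden

ΔS = 0: S: 2 → 2 — passes.
ΔJ = 0, ±1 (not J=0↔0): J: 2 → 5, ΔJ = +3 — fails.
Parity must change: even → even — fails.
ΔL = 0, ±1 (not L=0↔0): L: 0 → 3, ΔL = +3 — fails.
Rule(s) violated: parity, ΔL, ΔJ.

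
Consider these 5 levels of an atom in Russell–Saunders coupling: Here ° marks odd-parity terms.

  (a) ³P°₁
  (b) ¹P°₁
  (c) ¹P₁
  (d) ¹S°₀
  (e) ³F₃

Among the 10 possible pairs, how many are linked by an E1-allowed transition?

2

(a)–(b): forbidden (parity, ΔS).
(a)–(c): forbidden (ΔS).
(a)–(d): forbidden (parity, ΔS).
(a)–(e): forbidden (ΔL, ΔJ).
(b)–(c): allowed.
(b)–(d): forbidden (parity).
(b)–(e): forbidden (ΔS, ΔL, ΔJ).
(c)–(d): allowed.
(c)–(e): forbidden (parity, ΔS, ΔL, ΔJ).
(d)–(e): forbidden (ΔS, ΔL, ΔJ).
Allowed pairs: 2 of 10.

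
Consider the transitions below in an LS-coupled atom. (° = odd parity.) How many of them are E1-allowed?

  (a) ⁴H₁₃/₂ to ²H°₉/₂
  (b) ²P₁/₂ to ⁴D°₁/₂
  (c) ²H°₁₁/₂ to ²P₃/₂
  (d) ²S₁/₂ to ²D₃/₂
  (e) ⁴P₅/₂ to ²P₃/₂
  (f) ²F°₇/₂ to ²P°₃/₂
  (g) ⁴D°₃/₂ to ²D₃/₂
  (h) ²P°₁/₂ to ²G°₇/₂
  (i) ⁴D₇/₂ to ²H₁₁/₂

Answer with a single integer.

(a) forbidden (ΔS, ΔJ fail)
(b) forbidden (ΔS fails)
(c) forbidden (ΔL, ΔJ fail)
(d) forbidden (parity, ΔL fail)
(e) forbidden (parity, ΔS fail)
(f) forbidden (parity, ΔL, ΔJ fail)
(g) forbidden (ΔS fails)
(h) forbidden (parity, ΔL, ΔJ fail)
(i) forbidden (parity, ΔS, ΔL, ΔJ fail)
Total allowed: 0 of 9.

0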